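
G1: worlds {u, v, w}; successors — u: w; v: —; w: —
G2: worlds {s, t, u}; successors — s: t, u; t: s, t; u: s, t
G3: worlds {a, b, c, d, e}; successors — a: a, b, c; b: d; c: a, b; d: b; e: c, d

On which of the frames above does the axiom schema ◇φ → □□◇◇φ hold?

G1

Frame correspondent (Sahlqvist): ∀x ∀y ∀z ((xRy ∧ xR²z) → ∃w (y = w ∧ zR²w)) — i.e. a generalized confluence (Geach) condition.
G1: satisfies the condition.
G2: fails — sRu, sR²s but no w with u=w and sR²w.
G3: fails — aRa, aR²b but no w with a=w and bR²w.
Valid on: G1.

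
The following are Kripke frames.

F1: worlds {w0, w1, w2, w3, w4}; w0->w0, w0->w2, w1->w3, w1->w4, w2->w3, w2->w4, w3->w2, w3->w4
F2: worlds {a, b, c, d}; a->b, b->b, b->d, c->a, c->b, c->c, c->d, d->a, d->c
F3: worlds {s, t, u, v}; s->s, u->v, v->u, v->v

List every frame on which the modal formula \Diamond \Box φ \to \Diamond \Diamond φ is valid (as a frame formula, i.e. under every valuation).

F2, F3

Frame correspondent (Sahlqvist): \forall x \forall y (xRy \to \exists w (yRw \wedge x R^2 w)) — i.e. a generalized confluence (Geach) condition.
F1: fails — w1Rw4 but no w with w4Rw and w1R²w.
F2: condition met.
F3: condition met.
Valid on: F2, F3.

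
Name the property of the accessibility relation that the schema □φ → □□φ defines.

transitivity: ∀x ∀y ∀z (Rxy ∧ Ryz → Rxz)

Suppose □φ→□□φ is valid. Take Rxy, Ryz and set V(φ)={w : Rxw}. Then □φ at x, so □□φ at x, so □φ at y, so φ at z, i.e. Rxz.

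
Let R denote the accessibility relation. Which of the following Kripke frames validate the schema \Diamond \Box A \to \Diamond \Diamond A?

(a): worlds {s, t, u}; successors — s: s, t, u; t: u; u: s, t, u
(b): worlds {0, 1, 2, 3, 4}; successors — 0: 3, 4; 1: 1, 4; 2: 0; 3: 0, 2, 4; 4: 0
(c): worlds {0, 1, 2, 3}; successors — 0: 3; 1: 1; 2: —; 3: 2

(a), (b)

Frame correspondent (Sahlqvist): \forall x \forall y (xRy \to \exists w (yRw \wedge x R^2 w)) — i.e. a generalized confluence (Geach) condition.
(a): ✓.
(b): ✓.
(c): fails — 3R2 but no w with 2Rw and 3R²w.
Valid on: (a), (b).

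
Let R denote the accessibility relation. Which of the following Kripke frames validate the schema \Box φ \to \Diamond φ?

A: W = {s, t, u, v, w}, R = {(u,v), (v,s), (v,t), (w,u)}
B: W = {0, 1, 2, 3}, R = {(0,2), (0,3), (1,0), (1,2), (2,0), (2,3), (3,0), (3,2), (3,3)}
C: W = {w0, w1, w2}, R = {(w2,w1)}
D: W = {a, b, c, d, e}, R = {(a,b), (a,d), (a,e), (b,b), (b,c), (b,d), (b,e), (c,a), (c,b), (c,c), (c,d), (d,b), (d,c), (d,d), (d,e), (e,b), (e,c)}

This is the axiom for seriality; its first-order frame correspondent is \forall x \exists y Rxy.
A: fails — world s has no successor.
B: ✓.
C: fails — world w0 has no successor.
D: ✓.
Valid on: B, D.

B, D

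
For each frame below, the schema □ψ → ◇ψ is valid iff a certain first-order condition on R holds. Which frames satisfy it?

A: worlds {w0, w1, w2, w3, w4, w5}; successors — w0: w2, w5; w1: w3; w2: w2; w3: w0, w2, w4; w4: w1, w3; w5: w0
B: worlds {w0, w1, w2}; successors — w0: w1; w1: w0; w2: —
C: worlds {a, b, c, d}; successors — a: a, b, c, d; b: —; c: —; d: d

A

Frame correspondent (Sahlqvist): ∀x ∃y Rxy — i.e. seriality.
A: satisfies the condition.
B: fails — world w2 has no successor.
C: fails — world b has no successor.
Valid on: A.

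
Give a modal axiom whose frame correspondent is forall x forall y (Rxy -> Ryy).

A defining formula is □(□q → q) (the T□ axiom).
Suppose □(□q→q) is valid. Take Rxy and set V(q)={w : Ryw}. Then at y, □q holds; since □(□q→q) at x, □q→q at y, so q at y, i.e. Ryy.

□(□q → q)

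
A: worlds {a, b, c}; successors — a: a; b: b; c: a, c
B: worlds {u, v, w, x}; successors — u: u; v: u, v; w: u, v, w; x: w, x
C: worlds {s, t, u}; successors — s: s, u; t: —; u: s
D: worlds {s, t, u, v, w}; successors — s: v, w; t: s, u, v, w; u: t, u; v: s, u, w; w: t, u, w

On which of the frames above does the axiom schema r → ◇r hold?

A, B

The schema corresponds to a generalized confluence (Geach) condition: ∀x ∃w (x = w ∧ xRw).
A: holds.
B: holds.
C: fails — at t but no w with t=w and tRw.
D: fails — at s but no w* with s=w* and sRw*.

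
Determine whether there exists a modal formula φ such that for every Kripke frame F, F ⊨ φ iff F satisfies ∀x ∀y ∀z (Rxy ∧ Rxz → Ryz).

Yes — defined by ◇q → □◇q

The condition is the Euclidean property. A defining modal formula is ◇q → □◇q.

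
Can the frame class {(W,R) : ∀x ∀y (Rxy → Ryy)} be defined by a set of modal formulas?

Yes — defined by □(□q → q)

Yes: it is shift-reflexivity, defined by the T□ schema □(□q → q).
Suppose □(□q→q) is valid. Take Rxy and set V(q)={w : Ryw}. Then at y, □q holds; since □(□q→q) at x, □q→q at y, so q at y, i.e. Ryy.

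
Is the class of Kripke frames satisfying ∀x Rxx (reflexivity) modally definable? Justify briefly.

Yes — defined by □q → q

This is a Sahlqvist condition; the T axiom □q → q defines it.
Suppose □q→q is valid. At any x set V(q)={w : Rxw}. Then □q holds at x, so q holds at x, i.e. Rxx.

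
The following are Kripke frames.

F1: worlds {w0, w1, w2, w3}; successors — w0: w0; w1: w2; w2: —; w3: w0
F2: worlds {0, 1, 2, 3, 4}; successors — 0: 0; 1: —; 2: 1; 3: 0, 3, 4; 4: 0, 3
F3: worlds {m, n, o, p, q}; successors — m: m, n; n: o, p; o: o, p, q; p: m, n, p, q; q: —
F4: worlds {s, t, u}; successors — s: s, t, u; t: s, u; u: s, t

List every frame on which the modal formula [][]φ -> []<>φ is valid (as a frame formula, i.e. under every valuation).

F4

Frame correspondent (Sahlqvist): forall x forall z (xRz -> exists w (x R^2 w & zRw)) — i.e. a generalized confluence (Geach) condition.
F1: fails — w1Rw2 but no w with w1R²w and w2Rw.
F2: fails — 2R1 but no w with 2R²w and 1Rw.
F3: fails — oRq but no w with oR²w and qRw.
F4: condition met.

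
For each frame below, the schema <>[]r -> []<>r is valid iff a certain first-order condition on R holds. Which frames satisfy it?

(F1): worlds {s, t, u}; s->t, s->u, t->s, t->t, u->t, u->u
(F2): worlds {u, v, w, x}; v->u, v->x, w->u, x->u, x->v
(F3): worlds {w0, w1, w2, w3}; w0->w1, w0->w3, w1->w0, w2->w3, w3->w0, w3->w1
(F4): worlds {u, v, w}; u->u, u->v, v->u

Frame correspondent (Sahlqvist): forall x forall y forall z (Rxy & Rxz -> exists w (Ryw & Rzw)) — i.e. convergence.
(F1): holds.
(F2): fails — Rvu and Rvu but u and u have no common successor.
(F3): fails — Rw3w1 and Rw3w0 but w1 and w0 have no common successor.
(F4): holds.
Valid on: (F1), (F4).

(F1), (F4)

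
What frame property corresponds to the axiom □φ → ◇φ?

Seriality

This schema is the D axiom.
It corresponds to seriality: ∀x ∃y Rxy.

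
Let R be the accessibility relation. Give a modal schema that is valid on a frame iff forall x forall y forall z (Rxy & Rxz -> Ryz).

◇p → □◇p

This is the Euclidean property; the standard corresponding axiom is 5: ◇p → □◇p.
Suppose ◇p→□◇p is valid. Take Rxy, Rxz and set V(p)={y}. Then ◇p at x, so □◇p at x, so ◇p at z, so some w with Rzw has p; w=y, i.e. Rzy. By symmetry of the argument, Ryz.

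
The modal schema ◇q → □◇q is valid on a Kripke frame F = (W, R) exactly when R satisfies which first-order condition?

This schema is the 5 axiom.
It corresponds to the Euclidean property: ∀x ∀y ∀z (Rxy ∧ Rxz → Ryz).

the Euclidean property: ∀x ∀y ∀z (Rxy ∧ Rxz → Ryz)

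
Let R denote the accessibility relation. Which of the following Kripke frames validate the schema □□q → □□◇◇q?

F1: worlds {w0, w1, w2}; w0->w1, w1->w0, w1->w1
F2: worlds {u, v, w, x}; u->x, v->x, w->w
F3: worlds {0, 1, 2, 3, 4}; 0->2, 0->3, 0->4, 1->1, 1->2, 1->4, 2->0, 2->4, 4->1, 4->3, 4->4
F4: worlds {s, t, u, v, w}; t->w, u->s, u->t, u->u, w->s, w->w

F1, F2

Frame correspondent (Sahlqvist): ∀x ∀z (xR²z → ∃w (xR²w ∧ zR²w)) — i.e. a generalized confluence (Geach) condition.
F1: holds.
F2: holds.
F3: fails — 0R²3 but no w with 0R²w and 3R²w.
F4: fails — tR²s but no w* with tR²w* and sR²w*.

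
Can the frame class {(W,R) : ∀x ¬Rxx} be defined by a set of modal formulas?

Any modally definable frame class is closed under surjective bounded morphisms.
The 3-cycle (worlds w0,w1,w2 with w0→w1→w2→w0) is irreflexive, and the map sending every world to a single reflexive point • is a surjective bounded morphism (forth: every edge maps to (•,•); back: every world has a successor). So any modal formula valid on the 3-cycle is also valid on the reflexive point, which is not irreflexive.
So no modal formula (or set of formulas) defines exactly the irreflexive frames.

Not modally definable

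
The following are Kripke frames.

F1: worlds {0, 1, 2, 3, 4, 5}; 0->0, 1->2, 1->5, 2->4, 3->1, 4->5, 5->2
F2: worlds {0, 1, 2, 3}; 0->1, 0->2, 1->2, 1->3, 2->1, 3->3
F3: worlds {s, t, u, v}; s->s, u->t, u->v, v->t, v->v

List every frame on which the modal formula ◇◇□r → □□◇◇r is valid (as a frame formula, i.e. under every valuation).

This is the axiom for a generalized confluence (Geach) condition; its first-order frame correspondent is ∀x ∀y ∀z ((xR²y ∧ xR²z) → ∃w (yRw ∧ zR²w)).
F1: fails — 1R²2, 1R²2 but no w with 2Rw and 2R²w.
F2: fails — 0R²2, 0R²2 but no w with 2Rw and 2R²w.
F3: fails — uR²t, uR²t but no w with tRw and tR²w.

none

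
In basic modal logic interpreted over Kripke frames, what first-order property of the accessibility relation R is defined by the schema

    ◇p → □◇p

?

Suppose ◇p→□◇p is valid. Take Rxy, Rxz and set V(p)={y}. Then ◇p at x, so □◇p at x, so ◇p at z, so some w with Rzw has p; w=y, i.e. Rzy. By symmetry of the argument, Ryz.
Conversely, any frame satisfying ∀x ∀y ∀z (Rxy ∧ Rxz → Ryz) validates the schema.
Frame condition: ∀x ∀y ∀z (Rxy ∧ Rxz → Ryz).

the Euclidean property: ∀x ∀y ∀z (Rxy ∧ Rxz → Ryz)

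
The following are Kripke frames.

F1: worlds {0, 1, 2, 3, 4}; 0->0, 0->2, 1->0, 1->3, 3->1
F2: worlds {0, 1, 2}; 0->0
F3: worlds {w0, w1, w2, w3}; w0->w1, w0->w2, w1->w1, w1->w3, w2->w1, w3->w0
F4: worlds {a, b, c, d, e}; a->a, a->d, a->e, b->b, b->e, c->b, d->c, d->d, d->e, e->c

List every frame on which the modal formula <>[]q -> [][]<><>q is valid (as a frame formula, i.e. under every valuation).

F2

Frame correspondent (Sahlqvist): forall x forall y forall z ((xRy & x R^2 z) -> exists w (yRw & z R^2 w)) — i.e. a generalized confluence (Geach) condition.
F1: fails — 0R0, 0R²2 but no w with 0Rw and 2R²w.
F2: ✓.
F3: fails — w1Rw3, w1R²w0 but no w with w3Rw and w0R²w.
F4: fails — aRa, aR²e but no w with aRw and eR²w.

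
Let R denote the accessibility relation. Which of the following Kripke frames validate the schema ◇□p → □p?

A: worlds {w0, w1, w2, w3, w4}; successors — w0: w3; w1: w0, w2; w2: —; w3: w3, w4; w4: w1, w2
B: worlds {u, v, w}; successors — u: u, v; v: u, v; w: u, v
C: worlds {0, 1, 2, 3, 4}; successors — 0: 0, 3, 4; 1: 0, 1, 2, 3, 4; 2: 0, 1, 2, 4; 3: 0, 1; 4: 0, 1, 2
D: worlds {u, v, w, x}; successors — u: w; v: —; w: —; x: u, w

B

The schema corresponds to the Euclidean property: ∀x ∀y ∀z (Rxy ∧ Rxz → Ryz).
A: fails — Rw1w2 and Rw1w2 but not Rw2w2.
B: condition met.
C: fails — R04 and R04 but not R44.
D: fails — Ruw and Ruw but not Rww.
Valid on: B.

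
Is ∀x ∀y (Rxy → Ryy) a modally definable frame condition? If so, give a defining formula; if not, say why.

Yes, by □(□q → q)

The condition is shift-reflexivity. A defining modal formula is □(□q → q).
Suppose □(□q→q) is valid. Take Rxy and set V(q)={w : Ryw}. Then at y, □q holds; since □(□q→q) at x, □q→q at y, so q at y, i.e. Ryy.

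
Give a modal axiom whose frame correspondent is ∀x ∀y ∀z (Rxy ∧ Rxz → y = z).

A defining formula is ◇r → □r (the CD axiom).

◇r → □r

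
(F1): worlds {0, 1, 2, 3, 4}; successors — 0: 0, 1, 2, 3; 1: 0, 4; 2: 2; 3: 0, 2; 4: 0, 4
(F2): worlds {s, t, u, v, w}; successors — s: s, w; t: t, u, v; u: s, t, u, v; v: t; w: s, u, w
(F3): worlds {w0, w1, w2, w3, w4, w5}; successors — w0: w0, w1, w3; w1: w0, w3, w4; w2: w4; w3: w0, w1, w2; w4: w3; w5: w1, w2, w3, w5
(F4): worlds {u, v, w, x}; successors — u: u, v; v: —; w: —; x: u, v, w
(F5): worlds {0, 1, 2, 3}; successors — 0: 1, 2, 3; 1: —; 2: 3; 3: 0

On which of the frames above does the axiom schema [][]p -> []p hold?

(F1), (F2)

The schema corresponds to density: forall x forall y (Rxy -> exists z (Rxz & Rzy)).
(F1): satisfies the condition.
(F2): satisfies the condition.
(F3): fails — Rw2w4 but no z with Rw2z and Rzw4.
(F4): fails — Rxw but no z with Rxz and Rzw.
(F5): fails — R02 but no z with R0z and Rz2.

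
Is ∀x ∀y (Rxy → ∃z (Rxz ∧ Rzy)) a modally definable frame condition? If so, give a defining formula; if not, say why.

Yes: it is density, defined by the C4 schema □□q → □q.
Suppose □□q→□q is valid. Take Rxy and set V(q)={w : xR²w}. Then □□q at x, so □q at x, so q at y, i.e. ∃z(Rxz∧Rzy).

Definable; □□q → □q defines it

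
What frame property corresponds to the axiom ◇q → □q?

partial functionality: ∀x ∀y ∀z (Rxy ∧ Rxz → y = z)

This schema is the CD axiom.
It corresponds to partial functionality: ∀x ∀y ∀z (Rxy ∧ Rxz → y = z).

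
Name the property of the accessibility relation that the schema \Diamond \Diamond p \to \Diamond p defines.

transitivity: \forall x \forall y \forall z (Rxy \wedge Ryz \to Rxz)

This is frame-equivalent to □p → □□p (substitute ¬p for p and contrapose).
Suppose □p→□□p is valid. Take Rxy, Ryz and set V(p)={w : Rxw}. Then □p at x, so □□p at x, so □p at y, so p at z, i.e. Rxz.
The converse is a direct semantic check.
So the correspondent is transitivity.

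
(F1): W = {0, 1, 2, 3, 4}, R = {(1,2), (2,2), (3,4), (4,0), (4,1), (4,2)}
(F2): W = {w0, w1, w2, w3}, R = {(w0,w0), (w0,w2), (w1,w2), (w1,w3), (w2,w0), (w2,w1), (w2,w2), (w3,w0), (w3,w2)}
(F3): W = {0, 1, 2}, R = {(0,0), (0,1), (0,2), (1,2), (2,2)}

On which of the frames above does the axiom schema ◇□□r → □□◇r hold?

(F2), (F3)

The schema corresponds to a generalized confluence (Geach) condition: ∀x ∀y ∀z ((xRy ∧ xR²z) → ∃w (yR²w ∧ zRw)).
(F1): fails — 3R4, 3R²0 but no w with 4R²w and 0Rw.
(F2): holds.
(F3): holds.
Valid on: (F2), (F3).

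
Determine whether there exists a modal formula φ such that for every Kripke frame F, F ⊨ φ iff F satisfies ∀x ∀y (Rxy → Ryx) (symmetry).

Yes — defined by p → □◇p

The condition is symmetry. A defining modal formula is p → □◇p.
Suppose p→□◇p is valid. Take Rxy and set V(p)={x}. Then p at x, so □◇p at x, so ◇p at y, so some z with Ryz has p; z=x, i.e. Ryx.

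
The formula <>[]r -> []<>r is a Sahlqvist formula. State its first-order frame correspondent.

This schema is the .2 axiom.
It corresponds to convergence: forall x forall y forall z (Rxy & Rxz -> exists w (Ryw & Rzw)).

convergence: forall x forall y forall z (Rxy & Rxz -> exists w (Ryw & Rzw))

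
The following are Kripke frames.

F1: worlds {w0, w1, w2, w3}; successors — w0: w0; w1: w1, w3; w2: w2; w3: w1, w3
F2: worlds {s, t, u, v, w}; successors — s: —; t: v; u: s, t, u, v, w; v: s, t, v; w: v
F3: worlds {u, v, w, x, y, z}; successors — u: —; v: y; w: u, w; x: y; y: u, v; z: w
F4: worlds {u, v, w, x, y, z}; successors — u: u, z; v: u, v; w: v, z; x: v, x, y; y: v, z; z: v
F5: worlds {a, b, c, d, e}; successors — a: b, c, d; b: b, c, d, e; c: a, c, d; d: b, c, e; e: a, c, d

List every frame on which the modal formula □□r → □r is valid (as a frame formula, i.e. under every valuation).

F1, F2, F5

This is the axiom for density; its first-order frame correspondent is ∀x ∀y (Rxy → ∃z (Rxz ∧ Rzy)).
F1: holds.
F2: holds.
F3: fails — Ryv but no t with Ryt and Rtv.
F4: fails — Ryz but no t with Ryt and Rtz.
F5: holds.
Valid on: F1, F2, F5.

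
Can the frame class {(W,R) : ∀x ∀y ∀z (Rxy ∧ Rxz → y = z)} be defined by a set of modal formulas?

Yes: it is partial functionality, defined by the CD schema ◇q → □q.
Suppose ◇q→□q is valid. Take Rxy, Rxz and set V(q)={y}. Then ◇q at x, so □q at x, so q at z, i.e. z=y.

Yes — defined by ◇q → □q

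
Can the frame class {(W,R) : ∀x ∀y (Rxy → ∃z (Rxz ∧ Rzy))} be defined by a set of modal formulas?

Yes — defined by □□r → □r

This is a Sahlqvist condition; the C4 axiom □□r → □r defines it.
Suppose □□r→□r is valid. Take Rxy and set V(r)={w : xR²w}. Then □□r at x, so □r at x, so r at y, i.e. ∃z(Rxz∧Rzy).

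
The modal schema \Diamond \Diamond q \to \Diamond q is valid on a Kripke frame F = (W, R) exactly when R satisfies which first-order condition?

transitivity: \forall x \forall y \forall z (Rxy \wedge Ryz \to Rxz)

This is a form of the 4 axiom.
It corresponds to transitivity: \forall x \forall y \forall z (Rxy \wedge Ryz \to Rxz).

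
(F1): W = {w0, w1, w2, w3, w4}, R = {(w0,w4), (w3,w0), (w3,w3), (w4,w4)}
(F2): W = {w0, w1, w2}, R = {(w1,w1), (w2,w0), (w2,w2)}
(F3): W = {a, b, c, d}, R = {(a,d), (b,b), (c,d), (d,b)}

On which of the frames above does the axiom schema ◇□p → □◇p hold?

The schema corresponds to convergence: ∀x ∀y ∀z (Rxy ∧ Rxz → ∃w (Ryw ∧ Rzw)).
(F1): fails — Rw3w0 and Rw3w3 but w0 and w3 have no common successor.
(F2): fails — Rw2w0 and Rw2w0 but w0 and w0 have no common successor.
(F3): holds.
Valid on: (F3).

(F3)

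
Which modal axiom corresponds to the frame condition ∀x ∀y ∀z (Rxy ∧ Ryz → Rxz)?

□ψ → □□ψ

The condition is transitivity. The 4 schema □ψ → □□ψ defines it.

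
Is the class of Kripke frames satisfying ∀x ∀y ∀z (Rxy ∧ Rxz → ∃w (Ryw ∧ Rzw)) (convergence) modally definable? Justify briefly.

Yes: it is convergence, defined by the .2 schema ◇□p → □◇p.
Suppose ◇□p→□◇p is valid. Take Rxy, Rxz and set V(p)={w : Ryw}. Then □p at y so ◇□p at x, so □◇p at x, so ◇p at z, giving w with Rzw and Ryw.

Yes, by ◇□p → □◇p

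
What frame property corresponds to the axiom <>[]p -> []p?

This schema is equivalent to the 5 axiom ◇p → □◇p.
Its frame correspondent is the Euclidean property — forall x forall y forall z (Rxy & Rxz -> Ryz).

the Euclidean property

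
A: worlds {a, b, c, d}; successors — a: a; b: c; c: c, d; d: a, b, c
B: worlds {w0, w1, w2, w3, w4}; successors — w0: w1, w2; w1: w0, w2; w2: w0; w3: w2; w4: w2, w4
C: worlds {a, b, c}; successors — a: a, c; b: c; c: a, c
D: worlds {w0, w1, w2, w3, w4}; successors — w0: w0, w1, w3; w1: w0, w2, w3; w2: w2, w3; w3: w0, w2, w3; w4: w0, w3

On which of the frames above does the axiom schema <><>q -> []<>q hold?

This is the axiom for a generalized confluence (Geach) condition; its first-order frame correspondent is forall x forall y forall z ((x R^2 y & xRz) -> exists w (y = w & zRw)).
A: fails — cR²a, cRc but no w with a=w and cRw.
B: fails — w0R²w2, w0Rw2 but no w with w2=w and w2Rw.
C: satisfies the condition.
D: fails — w0R²w1, w0Rw1 but no w with w1=w and w1Rw.

C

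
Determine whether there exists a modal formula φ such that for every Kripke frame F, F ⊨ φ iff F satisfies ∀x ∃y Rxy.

Yes, by □q → ◇q

This is a Sahlqvist condition; the D axiom □q → ◇q defines it.
Suppose □q→◇q is valid. At any x set V(q)=W. Then □q at x, so ◇q at x, so x has a successor.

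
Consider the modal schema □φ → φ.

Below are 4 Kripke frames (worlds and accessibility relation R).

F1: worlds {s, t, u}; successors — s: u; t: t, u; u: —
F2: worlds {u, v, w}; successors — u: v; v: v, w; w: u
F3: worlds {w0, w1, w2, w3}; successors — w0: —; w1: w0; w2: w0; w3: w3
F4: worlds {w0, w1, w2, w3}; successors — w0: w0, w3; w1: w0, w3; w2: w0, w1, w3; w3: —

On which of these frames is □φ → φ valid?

This is the axiom for reflexivity; its first-order frame correspondent is ∀x Rxx.
F1: fails — world s does not see itself.
F2: fails — world u does not see itself.
F3: fails — world w0 does not see itself.
F4: fails — world w1 does not see itself.

none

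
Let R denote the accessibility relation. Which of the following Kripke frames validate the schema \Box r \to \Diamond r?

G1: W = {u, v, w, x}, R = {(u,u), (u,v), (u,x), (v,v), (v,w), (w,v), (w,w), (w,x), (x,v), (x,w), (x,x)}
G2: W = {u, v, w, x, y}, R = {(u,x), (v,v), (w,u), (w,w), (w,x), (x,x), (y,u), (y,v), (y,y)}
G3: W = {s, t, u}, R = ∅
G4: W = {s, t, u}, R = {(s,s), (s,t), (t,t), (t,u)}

G1, G2

This is the axiom for seriality; its first-order frame correspondent is \forall x \exists y Rxy.
G1: holds.
G2: holds.
G3: fails — world s has no successor.
G4: fails — world u has no successor.
Valid on: G1, G2.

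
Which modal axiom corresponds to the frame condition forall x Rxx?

□q → q

A defining formula is □q → q (the T axiom).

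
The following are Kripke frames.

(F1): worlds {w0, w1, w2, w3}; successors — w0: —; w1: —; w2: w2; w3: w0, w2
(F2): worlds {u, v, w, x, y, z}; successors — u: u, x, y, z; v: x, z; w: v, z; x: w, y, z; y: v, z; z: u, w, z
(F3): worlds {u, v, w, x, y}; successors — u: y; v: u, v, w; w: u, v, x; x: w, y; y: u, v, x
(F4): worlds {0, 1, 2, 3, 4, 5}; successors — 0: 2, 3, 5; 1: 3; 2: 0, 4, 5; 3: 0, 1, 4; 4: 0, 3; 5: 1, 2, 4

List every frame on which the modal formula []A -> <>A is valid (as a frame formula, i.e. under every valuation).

(F2), (F3), (F4)

The schema corresponds to seriality: forall x exists y Rxy.
(F1): fails — world w0 has no successor.
(F2): satisfies the condition.
(F3): satisfies the condition.
(F4): satisfies the condition.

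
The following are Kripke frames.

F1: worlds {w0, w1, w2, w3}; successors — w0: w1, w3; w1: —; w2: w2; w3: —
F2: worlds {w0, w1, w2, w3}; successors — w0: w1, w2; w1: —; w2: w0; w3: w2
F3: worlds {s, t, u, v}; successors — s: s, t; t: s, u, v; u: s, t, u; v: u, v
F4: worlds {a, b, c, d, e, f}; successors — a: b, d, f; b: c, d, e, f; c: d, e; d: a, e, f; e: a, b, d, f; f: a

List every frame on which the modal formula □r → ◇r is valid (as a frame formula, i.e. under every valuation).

This is the axiom for seriality; its first-order frame correspondent is ∀x ∃y Rxy.
F1: fails — world w1 has no successor.
F2: fails — world w1 has no successor.
F3: satisfies the condition.
F4: satisfies the condition.
Valid on: F3, F4.

F3, F4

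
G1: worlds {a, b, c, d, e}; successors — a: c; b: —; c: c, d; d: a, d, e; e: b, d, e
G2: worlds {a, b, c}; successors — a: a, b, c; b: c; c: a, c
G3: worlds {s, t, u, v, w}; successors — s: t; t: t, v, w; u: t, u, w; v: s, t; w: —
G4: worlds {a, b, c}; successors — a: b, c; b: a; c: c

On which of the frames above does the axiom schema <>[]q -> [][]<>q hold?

G2

This is the axiom for a generalized confluence (Geach) condition; its first-order frame correspondent is forall x forall y forall z ((xRy & x R^2 z) -> exists w (yRw & zRw)).
G1: fails — cRd, cR²a but no w with dRw and aRw.
G2: satisfies the condition.
G3: fails — sRt, sR²w but no w* with tRw* and wRw*.
G4: fails — aRb, aR²a but no w with bRw and aRw.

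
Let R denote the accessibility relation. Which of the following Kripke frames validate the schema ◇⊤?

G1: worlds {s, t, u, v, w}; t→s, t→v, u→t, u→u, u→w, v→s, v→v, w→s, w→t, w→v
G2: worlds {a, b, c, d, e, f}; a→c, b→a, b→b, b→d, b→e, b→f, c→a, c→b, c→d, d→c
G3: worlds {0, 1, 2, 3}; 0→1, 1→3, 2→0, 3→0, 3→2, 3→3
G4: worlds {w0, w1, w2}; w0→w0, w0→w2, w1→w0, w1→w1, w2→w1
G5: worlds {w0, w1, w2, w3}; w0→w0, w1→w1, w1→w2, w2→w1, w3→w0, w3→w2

G3, G4, G5

The schema corresponds to seriality: ∀x ∃y Rxy.
G1: fails — world s has no successor.
G2: fails — world e has no successor.
G3: holds.
G4: holds.
G5: holds.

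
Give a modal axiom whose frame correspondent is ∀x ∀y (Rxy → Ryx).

ψ → □◇ψ

A defining formula is ψ → □◇ψ (the B axiom).
Suppose ψ→□◇ψ is valid. Take Rxy and set V(ψ)={x}. Then ψ at x, so □◇ψ at x, so ◇ψ at y, so some z with Ryz has ψ; z=x, i.e. Ryx.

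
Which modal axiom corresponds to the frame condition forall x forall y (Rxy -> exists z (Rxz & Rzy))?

□□p → □p

This is density; the standard corresponding axiom is C4: □□p → □p.
Suppose □□p→□p is valid. Take Rxy and set V(p)={w : xR²w}. Then □□p at x, so □p at x, so p at y, i.e. ∃z(Rxz∧Rzy).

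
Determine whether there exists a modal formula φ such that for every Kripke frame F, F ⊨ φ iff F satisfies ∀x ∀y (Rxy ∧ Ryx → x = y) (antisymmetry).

Any modally definable frame class is closed under surjective bounded morphisms.
The 8-cycle (worlds s,t,u,v,w,x,y,z with s→t→u→v→w→x→y→z→s) is antisymmetric. Sending even-indexed worlds to s and odd-indexed worlds to t is a surjective bounded morphism onto the two-world frame with s↔t, which is not antisymmetric.
So no modal formula (or set of formulas) defines exactly the antisymmetric frames.

Not definable by any modal formula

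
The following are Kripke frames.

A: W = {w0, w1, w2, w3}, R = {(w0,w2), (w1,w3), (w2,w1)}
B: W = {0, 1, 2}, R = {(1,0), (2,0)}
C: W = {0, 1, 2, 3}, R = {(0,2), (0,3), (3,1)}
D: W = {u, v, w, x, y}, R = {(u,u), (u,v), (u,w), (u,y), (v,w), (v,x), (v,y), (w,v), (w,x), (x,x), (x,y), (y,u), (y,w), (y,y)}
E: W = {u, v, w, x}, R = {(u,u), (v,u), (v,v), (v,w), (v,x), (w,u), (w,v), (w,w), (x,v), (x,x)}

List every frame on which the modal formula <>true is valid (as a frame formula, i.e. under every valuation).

D, E

The schema corresponds to seriality: forall x exists y Rxy.
A: fails — world w3 has no successor.
B: fails — world 0 has no successor.
C: fails — world 1 has no successor.
D: satisfies the condition.
E: satisfies the condition.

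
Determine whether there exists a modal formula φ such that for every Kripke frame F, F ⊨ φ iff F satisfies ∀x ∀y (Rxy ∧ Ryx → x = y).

Modal frame validity is preserved under surjective bounded morphisms.
The 4-cycle (worlds a,b,c,d with a→b→c→d→a) is antisymmetric. Sending even-indexed worlds to a and odd-indexed worlds to b is a surjective bounded morphism onto the two-world frame with a↔b, which is not antisymmetric.
Hence antisymmetry is not modally definable.

Not modally definable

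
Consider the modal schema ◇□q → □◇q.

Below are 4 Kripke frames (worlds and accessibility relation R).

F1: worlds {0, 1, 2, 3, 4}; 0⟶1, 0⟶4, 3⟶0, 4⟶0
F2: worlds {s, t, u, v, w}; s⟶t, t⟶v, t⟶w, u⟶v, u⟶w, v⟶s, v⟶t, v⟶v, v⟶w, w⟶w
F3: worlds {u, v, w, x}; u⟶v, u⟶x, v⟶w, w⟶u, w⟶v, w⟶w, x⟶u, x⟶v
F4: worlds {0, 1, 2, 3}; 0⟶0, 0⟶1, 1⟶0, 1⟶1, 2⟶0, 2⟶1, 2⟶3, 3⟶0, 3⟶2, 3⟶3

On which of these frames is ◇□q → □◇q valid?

Frame correspondent (Sahlqvist): ∀x ∀y ∀z (Rxy ∧ Rxz → ∃w (Ryw ∧ Rzw)) — i.e. convergence.
F1: fails — R01 and R01 but 1 and 1 have no common successor.
F2: fails — Rvw and Rvs but w and s have no common successor.
F3: fails — Ruv and Rux but v and x have no common successor.
F4: ✓.

F4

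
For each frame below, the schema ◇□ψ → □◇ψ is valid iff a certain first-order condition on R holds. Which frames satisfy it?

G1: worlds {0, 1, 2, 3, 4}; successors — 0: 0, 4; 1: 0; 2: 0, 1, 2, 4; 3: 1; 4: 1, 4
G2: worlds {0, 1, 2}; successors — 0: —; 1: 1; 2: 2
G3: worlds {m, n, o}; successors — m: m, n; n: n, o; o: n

G2, G3

The schema corresponds to convergence: ∀x ∀y ∀z (Rxy ∧ Rxz → ∃w (Ryw ∧ Rzw)).
G1: fails — R21 and R24 but 1 and 4 have no common successor.
G2: holds.
G3: holds.
Valid on: G2, G3.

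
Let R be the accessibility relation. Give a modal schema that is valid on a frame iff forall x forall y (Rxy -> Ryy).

A defining formula is □(□s → s) (the T□ axiom).
Suppose □(□s→s) is valid. Take Rxy and set V(s)={w : Ryw}. Then at y, □s holds; since □(□s→s) at x, □s→s at y, so s at y, i.e. Ryy.

□(□s → s)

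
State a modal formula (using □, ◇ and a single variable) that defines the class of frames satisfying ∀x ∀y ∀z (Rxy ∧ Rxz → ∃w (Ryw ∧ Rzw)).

◇□p → □◇p

This is convergence; the standard corresponding axiom is .2: ◇□p → □◇p.
Suppose ◇□p→□◇p is valid. Take Rxy, Rxz and set V(p)={w : Ryw}. Then □p at y so ◇□p at x, so □◇p at x, so ◇p at z, giving w with Rzw and Ryw.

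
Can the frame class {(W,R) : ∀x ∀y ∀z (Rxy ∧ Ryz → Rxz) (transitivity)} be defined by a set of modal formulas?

Definable; □r → □□r defines it

The condition is transitivity. A defining modal formula is □r → □□r.
Suppose □r→□□r is valid. Take Rxy, Ryz and set V(r)={w : Rxw}. Then □r at x, so □□r at x, so □r at y, so r at z, i.e. Rxz.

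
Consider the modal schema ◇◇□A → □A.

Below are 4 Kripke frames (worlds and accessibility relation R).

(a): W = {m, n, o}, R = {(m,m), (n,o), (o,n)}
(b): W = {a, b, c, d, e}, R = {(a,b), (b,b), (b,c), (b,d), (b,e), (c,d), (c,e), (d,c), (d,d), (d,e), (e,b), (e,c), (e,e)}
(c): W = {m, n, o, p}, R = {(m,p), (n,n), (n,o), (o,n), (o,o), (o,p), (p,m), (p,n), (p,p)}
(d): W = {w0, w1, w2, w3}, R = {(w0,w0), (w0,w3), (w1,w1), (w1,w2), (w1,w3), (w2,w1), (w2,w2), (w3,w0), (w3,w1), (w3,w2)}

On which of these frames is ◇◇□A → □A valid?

(a)

This is the axiom for a generalized confluence (Geach) condition; its first-order frame correspondent is ∀x ∀y ∀z ((xR²y ∧ xRz) → ∃w (yRw ∧ z = w)).
(a): ✓.
(b): fails — aR²c, aRb but no w with cRw and b=w.
(c): fails — mR²n, mRp but no w with nRw and p=w.
(d): fails — w0R²w1, w0Rw0 but no w with w1Rw and w0=w.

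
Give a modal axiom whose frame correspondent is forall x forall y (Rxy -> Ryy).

□(□r → r)

A defining formula is □(□r → r) (the T□ axiom).
Suppose □(□r→r) is valid. Take Rxy and set V(r)={w : Ryw}. Then at y, □r holds; since □(□r→r) at x, □r→r at y, so r at y, i.e. Ryy.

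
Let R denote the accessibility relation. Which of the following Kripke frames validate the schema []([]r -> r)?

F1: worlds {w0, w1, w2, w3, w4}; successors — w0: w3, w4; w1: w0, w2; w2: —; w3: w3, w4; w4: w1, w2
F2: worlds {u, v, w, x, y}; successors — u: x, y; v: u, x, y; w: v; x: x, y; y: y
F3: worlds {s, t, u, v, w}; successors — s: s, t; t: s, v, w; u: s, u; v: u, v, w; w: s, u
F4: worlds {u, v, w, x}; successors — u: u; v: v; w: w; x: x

This is the axiom for shift-reflexivity; its first-order frame correspondent is forall x forall y (Rxy -> Ryy).
F1: fails — Rw1w2 but not Rw2w2.
F2: fails — Rvu but not Ruu.
F3: fails — Rvw but not Rww.
F4: ✓.

F4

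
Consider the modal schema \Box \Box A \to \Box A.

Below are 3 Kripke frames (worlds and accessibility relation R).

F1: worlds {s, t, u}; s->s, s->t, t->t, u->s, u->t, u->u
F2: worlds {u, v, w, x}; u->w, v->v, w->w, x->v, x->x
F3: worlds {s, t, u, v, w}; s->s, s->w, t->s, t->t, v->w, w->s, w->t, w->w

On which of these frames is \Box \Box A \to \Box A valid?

F1, F2, F3

The schema corresponds to density: \forall x \forall y (Rxy \to \exists z (Rxz \wedge Rzy)).
F1: condition met.
F2: condition met.
F3: condition met.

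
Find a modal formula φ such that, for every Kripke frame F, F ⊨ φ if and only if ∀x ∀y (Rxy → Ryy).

□(□s → s)

A defining formula is □(□s → s) (the T□ axiom).
Suppose □(□s→s) is valid. Take Rxy and set V(s)={w : Ryw}. Then at y, □s holds; since □(□s→s) at x, □s→s at y, so s at y, i.e. Ryy.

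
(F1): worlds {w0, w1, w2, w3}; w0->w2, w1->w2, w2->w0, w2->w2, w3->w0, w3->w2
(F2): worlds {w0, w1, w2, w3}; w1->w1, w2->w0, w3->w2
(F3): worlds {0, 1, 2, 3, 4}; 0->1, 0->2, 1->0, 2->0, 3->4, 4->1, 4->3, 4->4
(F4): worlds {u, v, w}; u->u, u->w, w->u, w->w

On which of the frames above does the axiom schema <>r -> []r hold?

(F2)

This is the axiom for partial functionality; its first-order frame correspondent is forall x forall y forall z (Rxy & Rxz -> y = z).
(F1): fails — w2 sees both w0 and w2.
(F2): condition met.
(F3): fails — 0 sees both 1 and 2.
(F4): fails — u sees both u and w.
Valid on: (F2).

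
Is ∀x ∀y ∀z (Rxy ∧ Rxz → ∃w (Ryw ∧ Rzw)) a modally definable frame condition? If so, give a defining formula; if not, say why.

Yes, by ◇□p → □◇p

The condition is convergence. A defining modal formula is ◇□p → □◇p.
Suppose ◇□p→□◇p is valid. Take Rxy, Rxz and set V(p)={w : Ryw}. Then □p at y so ◇□p at x, so □◇p at x, so ◇p at z, giving w with Rzw and Ryw.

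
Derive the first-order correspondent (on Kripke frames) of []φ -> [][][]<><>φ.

This is a Sahlqvist (Geach-type) schema ◇^0□^1φ → □^3◇^2φ.
Minimal-valuation argument: fix x; take any y with xR^0y and any z with xR^3z. Set V(φ) to the set of worlds R-reachable from y in exactly 1 step. Then □^1φ holds at y, so the antecedent holds at x; validity forces ◇^2φ at z, giving a w with zR^2w and yR^1w.
First-order correspondent: forall x forall z (x R^3 z -> exists w (xRw & z R^2 w)).

forall x forall z (x R^3 z -> exists w (xRw & z R^2 w))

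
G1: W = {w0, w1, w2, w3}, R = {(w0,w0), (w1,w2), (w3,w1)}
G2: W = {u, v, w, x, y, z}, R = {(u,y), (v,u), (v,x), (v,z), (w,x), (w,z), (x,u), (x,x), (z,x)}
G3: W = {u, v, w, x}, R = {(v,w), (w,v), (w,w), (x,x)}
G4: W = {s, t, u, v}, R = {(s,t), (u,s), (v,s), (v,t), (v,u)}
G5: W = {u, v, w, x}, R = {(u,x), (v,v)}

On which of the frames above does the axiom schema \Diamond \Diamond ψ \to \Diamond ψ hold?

G5

Frame correspondent (Sahlqvist): \forall x \forall y \forall z (Rxy \wedge Ryz \to Rxz) — i.e. transitivity.
G1: fails — Rw3w1 and Rw1w2 but not Rw3w2.
G2: fails — Rwx and Rxu but not Rwu.
G3: fails — Rvw and Rwv but not Rvv.
G4: fails — Rus and Rst but not Rut.
G5: holds.
Valid on: G5.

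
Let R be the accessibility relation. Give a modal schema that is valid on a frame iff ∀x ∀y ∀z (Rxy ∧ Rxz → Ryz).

◇ψ → □◇ψ

The condition is the Euclidean property. The 5 schema ◇ψ → □◇ψ defines it.
Suppose ◇ψ→□◇ψ is valid. Take Rxy, Rxz and set V(ψ)={y}. Then ◇ψ at x, so □◇ψ at x, so ◇ψ at z, so some w with Rzw has ψ; w=y, i.e. Rzy. By symmetry of the argument, Ryz.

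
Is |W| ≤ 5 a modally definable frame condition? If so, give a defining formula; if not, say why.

No

Any modally definable frame class is closed under disjoint unions.
Any modal formula valid on each of 6 disjoint one-world frames is valid on their disjoint union (validity is preserved under disjoint unions). Each one-world frame has |W|=1≤5, but the union has |W|=6.
So no modal formula (or set of formulas) defines exactly the |W|≤5 frames.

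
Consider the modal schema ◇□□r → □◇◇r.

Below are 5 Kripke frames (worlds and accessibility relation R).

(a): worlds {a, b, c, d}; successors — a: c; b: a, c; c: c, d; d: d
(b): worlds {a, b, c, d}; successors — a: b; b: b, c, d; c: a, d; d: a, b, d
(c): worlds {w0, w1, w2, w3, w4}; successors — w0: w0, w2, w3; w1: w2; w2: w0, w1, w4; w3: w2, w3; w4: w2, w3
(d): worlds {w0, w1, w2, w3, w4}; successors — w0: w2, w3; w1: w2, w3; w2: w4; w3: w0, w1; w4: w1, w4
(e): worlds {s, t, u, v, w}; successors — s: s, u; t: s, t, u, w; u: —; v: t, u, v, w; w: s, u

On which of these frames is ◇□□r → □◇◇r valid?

(a), (b), (c)

Frame correspondent (Sahlqvist): ∀x ∀y ∀z ((xRy ∧ xRz) → ∃w (yR²w ∧ zR²w)) — i.e. a generalized confluence (Geach) condition.
(a): ✓.
(b): ✓.
(c): ✓.
(d): fails — w0Rw2, w0Rw3 but no w with w2R²w and w3R²w.
(e): fails — sRs, sRu but no w* with sR²w* and uR²w*.
Valid on: (a), (b), (c).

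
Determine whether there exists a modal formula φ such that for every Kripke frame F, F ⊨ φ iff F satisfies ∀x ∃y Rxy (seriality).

The condition is seriality. A defining modal formula is □r → ◇r.
Suppose □r→◇r is valid. At any x set V(r)=W. Then □r at x, so ◇r at x, so x has a successor.

Definable; □r → ◇r defines it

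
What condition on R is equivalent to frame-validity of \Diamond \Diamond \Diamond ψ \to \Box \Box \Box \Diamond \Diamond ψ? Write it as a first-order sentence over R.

\forall x \forall y \forall z ((x R^3 y \wedge x R^3 z) \to \exists w (y = w \wedge z R^2 w))

This is a Sahlqvist (Geach-type) schema ◇^3□^0ψ → □^3◇^2ψ.
Minimal-valuation argument: fix x; take any y with xR^3y and any z with xR^3z. Set V(ψ) to the set of worlds R-reachable from y in exactly 0 steps. Then □^0ψ holds at y, so the antecedent holds at x; validity forces ◇^2ψ at z, giving a w with zR^2w and yR^0w.
First-order correspondent: \forall x \forall y \forall z ((x R^3 y \wedge x R^3 z) \to \exists w (y = w \wedge z R^2 w)).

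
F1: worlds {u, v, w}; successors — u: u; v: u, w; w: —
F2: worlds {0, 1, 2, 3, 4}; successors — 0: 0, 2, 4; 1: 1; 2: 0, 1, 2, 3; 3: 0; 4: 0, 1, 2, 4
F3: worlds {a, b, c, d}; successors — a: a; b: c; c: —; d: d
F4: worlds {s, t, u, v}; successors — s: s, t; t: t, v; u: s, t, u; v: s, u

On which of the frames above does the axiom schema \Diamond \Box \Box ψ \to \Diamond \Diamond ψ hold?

F2, F4

Frame correspondent (Sahlqvist): \forall x \forall y (xRy \to \exists w (y R^2 w \wedge x R^2 w)) — i.e. a generalized confluence (Geach) condition.
F1: fails — vRw but no t with wR²t and vR²t.
F2: condition met.
F3: fails — bRc but no w with cR²w and bR²w.
F4: condition met.
Valid on: F2, F4.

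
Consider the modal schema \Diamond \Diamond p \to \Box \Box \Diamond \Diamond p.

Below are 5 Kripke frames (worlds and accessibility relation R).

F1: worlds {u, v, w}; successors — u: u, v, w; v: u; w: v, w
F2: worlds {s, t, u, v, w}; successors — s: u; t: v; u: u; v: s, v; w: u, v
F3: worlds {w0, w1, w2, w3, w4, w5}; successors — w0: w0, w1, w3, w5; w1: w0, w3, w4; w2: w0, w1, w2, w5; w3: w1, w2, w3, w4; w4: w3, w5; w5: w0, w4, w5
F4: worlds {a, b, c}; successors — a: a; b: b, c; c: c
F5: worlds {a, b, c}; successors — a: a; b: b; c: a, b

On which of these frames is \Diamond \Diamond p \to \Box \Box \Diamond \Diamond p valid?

F1

Frame correspondent (Sahlqvist): \forall x \forall y \forall z ((x R^2 y \wedge x R^2 z) \to \exists w (y = w \wedge z R^2 w)) — i.e. a generalized confluence (Geach) condition.
F1: satisfies the condition.
F2: fails — tR²s, tR²s but no w* with s=w* and sR²w*.
F3: fails — w0R²w2, w0R²w5 but no w with w2=w and w5R²w.
F4: fails — bR²b, bR²c but no w with b=w and cR²w.
F5: fails — cR²a, cR²b but no w with a=w and bR²w.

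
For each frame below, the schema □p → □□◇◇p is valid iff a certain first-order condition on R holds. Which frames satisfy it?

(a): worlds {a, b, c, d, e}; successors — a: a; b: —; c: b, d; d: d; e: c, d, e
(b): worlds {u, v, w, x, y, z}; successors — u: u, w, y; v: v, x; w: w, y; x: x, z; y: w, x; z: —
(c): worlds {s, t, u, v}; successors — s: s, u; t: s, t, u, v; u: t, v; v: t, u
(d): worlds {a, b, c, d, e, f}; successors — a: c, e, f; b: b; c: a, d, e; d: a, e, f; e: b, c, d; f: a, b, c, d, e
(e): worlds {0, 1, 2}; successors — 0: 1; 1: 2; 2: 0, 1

The schema corresponds to a generalized confluence (Geach) condition: ∀x ∀z (xR²z → ∃w (xRw ∧ zR²w)).
(a): fails — eR²b but no w with eRw and bR²w.
(b): fails — uR²x but no t with uRt and xR²t.
(c): condition met.
(d): fails — aR²b but no w with aRw and bR²w.
(e): fails — 1R²1 but no w with 1Rw and 1R²w.
Valid on: (c).

(c)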